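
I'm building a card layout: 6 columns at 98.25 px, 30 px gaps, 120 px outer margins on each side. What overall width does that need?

Layout = 2·120 + 6·98.25 + 5·30 = 240 + 589.5 + 150 = 979.5 px.

979.5 px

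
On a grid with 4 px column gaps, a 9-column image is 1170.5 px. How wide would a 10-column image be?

1301 px

9c + 8·4 = 1170.5 → 9c = 1138.5 → c = 126.5 px.
10 columns plus 9 column gaps: 1265 + 36 = 1301 px.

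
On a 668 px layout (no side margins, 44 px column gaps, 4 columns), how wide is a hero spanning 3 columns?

490 px

668 − 3·44 = 536; ÷4 gives c = 134 px.
3 columns plus 2 column gaps: 402 + 88 = 490 px.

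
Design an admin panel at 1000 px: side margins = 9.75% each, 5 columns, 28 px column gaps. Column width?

138.6 px

Each margin = 9.75% of 1000 = 97.5 px; content = 1000 − 2·97.5 = 805 px.
5c + 4·28 = 805 → 5c = 693 → c = 138.6 px.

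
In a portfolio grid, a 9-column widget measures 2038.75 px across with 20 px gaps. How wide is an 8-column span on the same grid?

1810 px

9c + 8·20 = 2038.75 → 9c = 1878.75 → c = 208.75 px.
8-column span = 8·208.75 + 7·20 = 1810 px.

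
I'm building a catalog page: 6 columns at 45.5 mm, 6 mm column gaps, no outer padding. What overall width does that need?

303 mm

Summing: 273 + 30 = 303 mm.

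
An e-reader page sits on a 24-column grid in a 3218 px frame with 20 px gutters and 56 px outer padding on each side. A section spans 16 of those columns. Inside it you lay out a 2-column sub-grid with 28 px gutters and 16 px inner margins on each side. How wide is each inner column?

Subtract both margins: 3218 − 2·56 = 3106 px.
24c + 23·20 = 3106 → 24c = 2646 → c = 110.25 px.
Span of 16: 16·110.25 + 15·20 = 1764 + 300 = 2064 px.
Inner content = 2064 − 2·16 = 2032 px.
2032 − 1·28 = 2004; ÷2 gives d = 1002 px.

1002 px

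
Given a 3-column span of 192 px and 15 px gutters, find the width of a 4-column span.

261 px

Subtracting 2 gutters of 15 leaves 162 for 3 columns, so c = 54 px.
4-column span = 4·54 + 3·15 = 261 px.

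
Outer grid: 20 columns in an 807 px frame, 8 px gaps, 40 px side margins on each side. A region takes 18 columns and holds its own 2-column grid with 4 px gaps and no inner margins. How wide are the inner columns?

Inside the margins: 807 − 80 = 727 px.
20 columns + 19 gaps: 20c + 19·8 = 727.
20c = 727 − 152 = 575, so c = 28.75 px.
18-column span = 18·28.75 + 17·8 = 653.5 px.
2d + 1·4 = 653.5 → 2d = 649.5 → d = 324.75 px.

324.75 px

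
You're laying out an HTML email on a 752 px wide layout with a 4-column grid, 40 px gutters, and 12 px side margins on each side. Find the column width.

Take off 24 px of margins, leaving 728 px.
4c + 3·40 = 728 → 4c = 608 → c = 152 px.

152 px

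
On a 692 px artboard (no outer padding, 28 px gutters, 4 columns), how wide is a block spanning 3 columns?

512 px

Subtracting 3 gutters of 28 leaves 608 for 4 columns, so c = 152 px.
Span of 3: 3·152 + 2·28 = 456 + 56 = 512 px.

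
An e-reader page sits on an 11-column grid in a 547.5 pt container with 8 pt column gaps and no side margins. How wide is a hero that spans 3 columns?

11c + 10·8 = 547.5 → 11c = 467.5 → c = 42.5 pt.
3 columns plus 2 column gaps: 127.5 + 16 = 143.5 pt.

143.5 pt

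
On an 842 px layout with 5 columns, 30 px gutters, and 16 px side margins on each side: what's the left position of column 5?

688 px

Content = 842 − 2·16 = 810 px.
5c + 4·30 = 810 → 5c = 690 → c = 138 px.
Before column 5: the margin + 4 columns + 4 gutters.
Offset = 16 + 4·(138 + 30) = 16 + 672 = 688 px.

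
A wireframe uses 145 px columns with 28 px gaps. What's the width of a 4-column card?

664 px

Span of 4: 4·145 + 3·28 = 580 + 84 = 664 px.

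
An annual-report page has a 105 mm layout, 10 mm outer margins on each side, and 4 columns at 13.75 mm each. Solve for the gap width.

Inside the margins: 105 − 20 = 85 mm.
Columns use 55 mm, leaving 30 mm across 3 gaps = 10 mm each.

10 mm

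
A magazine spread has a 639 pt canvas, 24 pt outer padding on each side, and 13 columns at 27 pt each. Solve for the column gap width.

Content width = 639 − 2·24 = 591 pt.
13 columns take 13·27 = 351 pt; remaining 240 splits into 12 column gaps.
g = 240 / 12 = 20 pt.

20 pt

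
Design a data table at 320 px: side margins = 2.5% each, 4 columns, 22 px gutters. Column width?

Margins: 2.5% × 320 = 8 px each, so content = 320 − 16 = 304 px.
4c + 3·22 = 304 → 4c = 238 → c = 59.5 px.

59.5 px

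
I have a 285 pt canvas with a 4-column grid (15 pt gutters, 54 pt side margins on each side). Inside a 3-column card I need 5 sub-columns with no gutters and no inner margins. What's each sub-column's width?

25.8 pt

Take off 108 pt of margins, leaving 177 pt.
177 − 3·15 = 132; ÷4 gives c = 33 pt.
3 columns plus 2 gutters: 99 + 30 = 129 pt.
With no gutters, each column is 129/5 = 25.8 pt.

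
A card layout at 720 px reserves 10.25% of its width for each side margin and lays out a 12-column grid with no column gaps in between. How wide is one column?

47.7 px

Each margin = 10.25% of 720 = 73.8 px; content = 720 − 2·73.8 = 572.4 px.
With no column gaps, each column is 572.4/12 = 47.7 px.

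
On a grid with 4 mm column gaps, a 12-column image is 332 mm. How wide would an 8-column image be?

220 mm

332 − 11·4 = 288; ÷12 gives c = 24 mm.
8-column span = 8·24 + 7·4 = 220 mm.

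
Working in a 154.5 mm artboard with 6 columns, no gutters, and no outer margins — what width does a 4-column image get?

103 mm

6c = 154.5 → c = 25.75 mm.
4-column span = 4·25.75 = 103 mm.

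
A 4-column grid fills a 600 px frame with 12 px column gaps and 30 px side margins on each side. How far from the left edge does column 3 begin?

306 px

Subtract both margins: 600 − 2·30 = 540 px.
Subtracting 3 column gaps of 12 leaves 504 for 4 columns, so c = 126 px.
Column 3 starts at margin + 2·(column + gutter) = 30 + 2·138 = 306 px.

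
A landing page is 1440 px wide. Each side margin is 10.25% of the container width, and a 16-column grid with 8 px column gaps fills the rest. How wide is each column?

64.05 px

Each margin = 10.25% of 1440 = 147.6 px; content = 1440 − 2·147.6 = 1144.8 px.
Subtracting 15 column gaps of 8 leaves 1024.8 for 16 columns, so c = 64.05 px.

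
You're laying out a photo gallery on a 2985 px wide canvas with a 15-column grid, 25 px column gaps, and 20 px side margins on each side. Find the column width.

Content width = 2985 − 2·20 = 2945 px.
2945 − 14·25 = 2595; ÷15 gives c = 173 px.

173 px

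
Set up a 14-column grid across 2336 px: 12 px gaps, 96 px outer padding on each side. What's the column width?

Content width = 2336 − 2·96 = 2144 px.
Subtracting 13 gaps of 12 leaves 1988 for 14 columns, so c = 142 px.

142 px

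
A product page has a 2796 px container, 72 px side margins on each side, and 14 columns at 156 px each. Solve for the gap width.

36 px

Subtract both margins: 2796 − 2·72 = 2652 px.
14 columns take 14·156 = 2184 px; remaining 468 splits into 13 gaps.
g = 468 / 13 = 36 px.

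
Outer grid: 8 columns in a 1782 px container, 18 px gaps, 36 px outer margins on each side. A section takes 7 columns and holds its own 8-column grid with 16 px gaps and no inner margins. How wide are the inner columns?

172.75 px

Inside the margins: 1782 − 72 = 1710 px.
1710 − 7·18 = 1584; ÷8 gives c = 198 px.
7 columns plus 6 gaps: 1386 + 108 = 1494 px.
8d + 7·16 = 1494 → 8d = 1382 → d = 172.75 px.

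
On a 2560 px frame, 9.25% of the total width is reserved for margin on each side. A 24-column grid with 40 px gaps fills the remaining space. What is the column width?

48.6 px

2560 × (1 − 2·9.25%) = 2560 × 81.5% = 2086.4 px for the columns.
2086.4 − 23·40 = 1166.4; ÷24 gives c = 48.6 px.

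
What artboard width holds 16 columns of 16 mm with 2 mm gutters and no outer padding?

286 mm

Artboard = 16·16 + 15·2 = 256 + 30 = 286 mm.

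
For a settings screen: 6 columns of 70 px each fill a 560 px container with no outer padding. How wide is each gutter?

Columns use 420 px, leaving 140 px across 5 gutters = 28 px each.

28 px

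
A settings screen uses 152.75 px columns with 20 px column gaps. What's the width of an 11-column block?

11 columns plus 10 column gaps: 1680.25 + 200 = 1880.25 px.

1880.25 px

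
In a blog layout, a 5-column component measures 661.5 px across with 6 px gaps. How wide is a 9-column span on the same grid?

1195.5 px

5 columns + 4 gaps: 5c + 4·6 = 661.5.
5c = 661.5 − 24 = 637.5, so c = 127.5 px.
9 columns plus 8 gaps: 1147.5 + 48 = 1195.5 px.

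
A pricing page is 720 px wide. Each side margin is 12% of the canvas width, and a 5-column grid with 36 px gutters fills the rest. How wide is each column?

Each margin = 12% of 720 = 86.4 px; content = 720 − 2·86.4 = 547.2 px.
5 columns + 4 gutters: 5c + 4·36 = 547.2.
5c = 547.2 − 144 = 403.2, so c = 80.64 px.

80.64 px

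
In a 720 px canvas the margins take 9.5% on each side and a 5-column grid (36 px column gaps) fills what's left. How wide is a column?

87.84 px

Each margin = 9.5% of 720 = 68.4 px; content = 720 − 2·68.4 = 583.2 px.
5c + 4·36 = 583.2 → 5c = 439.2 → c = 87.84 px.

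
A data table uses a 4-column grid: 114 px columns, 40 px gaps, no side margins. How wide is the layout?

Summing: 456 + 120 = 576 px.

576 px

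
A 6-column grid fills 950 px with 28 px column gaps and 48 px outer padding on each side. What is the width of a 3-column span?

Take off 96 px of margins, leaving 854 px.
6c + 5·28 = 854 → 6c = 714 → c = 119 px.
3 columns plus 2 column gaps: 357 + 56 = 413 px.

413 px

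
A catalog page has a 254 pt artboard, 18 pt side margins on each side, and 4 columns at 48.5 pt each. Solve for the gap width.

8 pt

Inside the margins: 254 − 36 = 218 pt.
4·48.5 + 3g = 218 → 3g = 24 → g = 8 pt.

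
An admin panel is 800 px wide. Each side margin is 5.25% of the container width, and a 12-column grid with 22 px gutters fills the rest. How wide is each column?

800 × (1 − 2·5.25%) = 800 × 89.5% = 716 px for the columns.
716 − 11·22 = 474; ÷12 gives c = 39.5 px.

39.5 px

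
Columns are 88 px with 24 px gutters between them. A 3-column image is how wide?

312 px

3-column span = 3·88 + 2·24 = 312 px.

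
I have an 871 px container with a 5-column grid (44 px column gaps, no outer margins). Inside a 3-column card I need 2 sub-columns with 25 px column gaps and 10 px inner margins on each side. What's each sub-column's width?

230 px

5c + 4·44 = 871 → 5c = 695 → c = 139 px.
3 columns plus 2 column gaps: 417 + 88 = 505 px.
Inner content = 505 − 2·10 = 485 px.
2 columns + 1 column gap: 2d + 1·25 = 485.
2d = 485 − 25 = 460, so d = 230 px.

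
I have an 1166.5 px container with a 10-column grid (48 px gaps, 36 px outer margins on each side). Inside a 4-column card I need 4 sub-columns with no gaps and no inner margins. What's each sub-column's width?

Outer content = 1166.5 − 2·36 = 1094.5 px.
10c + 9·48 = 1094.5 → 10c = 662.5 → c = 66.25 px.
Span of 4: 4·66.25 + 3·48 = 265 + 144 = 409 px.
4d = 409 → d = 102.25 px.

102.25 px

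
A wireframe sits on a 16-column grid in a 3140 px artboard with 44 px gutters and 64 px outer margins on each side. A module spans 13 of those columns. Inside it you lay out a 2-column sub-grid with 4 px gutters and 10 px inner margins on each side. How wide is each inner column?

1207.5 px

Inside the margins: 3140 − 128 = 3012 px.
Subtracting 15 gutters of 44 leaves 2352 for 16 columns, so c = 147 px.
Span of 13: 13·147 + 12·44 = 1911 + 528 = 2439 px.
Inner content = 2439 − 2·10 = 2419 px.
2419 − 1·4 = 2415; ÷2 gives d = 1207.5 px.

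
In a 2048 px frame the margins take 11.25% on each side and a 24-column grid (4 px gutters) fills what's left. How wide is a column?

62.3 px

2048 × (1 − 2·11.25%) = 2048 × 77.5% = 1587.2 px for the columns.
24 columns + 23 gutters: 24c + 23·4 = 1587.2.
24c = 1587.2 − 92 = 1495.2, so c = 62.3 px.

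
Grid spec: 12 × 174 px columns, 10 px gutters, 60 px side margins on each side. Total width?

2318 px

Adding margins, columns and gutters: 120 + 2088 + 110 = 2318 px.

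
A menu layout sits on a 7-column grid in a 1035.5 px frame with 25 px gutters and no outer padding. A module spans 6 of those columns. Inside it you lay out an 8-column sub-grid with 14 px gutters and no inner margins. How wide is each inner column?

98.25 px

7c + 6·25 = 1035.5 → 7c = 885.5 → c = 126.5 px.
6 columns plus 5 gutters: 759 + 125 = 884 px.
8 columns + 7 gutters: 8d + 7·14 = 884.
8d = 884 − 98 = 786, so d = 98.25 px.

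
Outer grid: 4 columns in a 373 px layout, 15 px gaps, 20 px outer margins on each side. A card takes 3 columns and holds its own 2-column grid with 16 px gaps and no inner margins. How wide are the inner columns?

Outer content = 373 − 2·20 = 333 px.
Subtracting 3 gaps of 15 leaves 288 for 4 columns, so c = 72 px.
3 columns plus 2 gaps: 216 + 30 = 246 px.
2d + 1·16 = 246 → 2d = 230 → d = 115 px.

115 px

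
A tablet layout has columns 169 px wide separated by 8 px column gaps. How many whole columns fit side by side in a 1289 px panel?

7 columns

k columns need k·169 + (k−1)·8 = k·177 − 8.
k·177 − 8 ≤ 1289 → k ≤ 1297 / 177 ≈ 7.33, so k = 7.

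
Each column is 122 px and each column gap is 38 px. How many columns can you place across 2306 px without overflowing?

14 columns: 14·122 + 13·38 = 2202 px ≤ 2306.
15 columns: 2362 px > 2306. So 14.

14 columns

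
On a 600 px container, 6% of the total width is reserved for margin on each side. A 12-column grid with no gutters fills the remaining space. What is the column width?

44 px

Margins: 6% × 600 = 36 px each, so content = 600 − 72 = 528 px.
12c = 528 → c = 44 px.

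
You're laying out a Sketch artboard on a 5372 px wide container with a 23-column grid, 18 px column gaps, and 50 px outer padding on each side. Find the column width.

212 px

Take off 100 px of margins, leaving 5272 px.
23c + 22·18 = 5272 → 23c = 4876 → c = 212 px.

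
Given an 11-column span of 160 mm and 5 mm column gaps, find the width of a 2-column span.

160 − 10·5 = 110; ÷11 gives c = 10 mm.
2-column span = 2·10 + 1·5 = 25 mm.

25 mm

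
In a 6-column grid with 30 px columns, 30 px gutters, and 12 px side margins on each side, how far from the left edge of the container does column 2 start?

72 px

Each column+gutter stride is 60 px; 1 of them past the 12 px margin is 12 + 60 = 72 px.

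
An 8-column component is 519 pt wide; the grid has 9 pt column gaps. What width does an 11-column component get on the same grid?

8 columns + 7 column gaps: 8c + 7·9 = 519.
8c = 519 − 63 = 456, so c = 57 pt.
11 columns plus 10 column gaps: 627 + 90 = 717 pt.

717 pt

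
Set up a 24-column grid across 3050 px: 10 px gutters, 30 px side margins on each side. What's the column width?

115 px

Content width = 3050 − 2·30 = 2990 px.
24c + 23·10 = 2990 → 24c = 2760 → c = 115 px.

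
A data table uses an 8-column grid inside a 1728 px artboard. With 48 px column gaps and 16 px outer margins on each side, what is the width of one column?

170 px

Inside the margins: 1728 − 32 = 1696 px.
8c + 7·48 = 1696 → 8c = 1360 → c = 170 px.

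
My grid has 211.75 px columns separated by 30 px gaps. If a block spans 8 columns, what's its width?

1904 px

8-column span = 8·211.75 + 7·30 = 1904 px.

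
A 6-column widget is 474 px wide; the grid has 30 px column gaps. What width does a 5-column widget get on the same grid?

390 px

6 columns + 5 column gaps: 6c + 5·30 = 474.
6c = 474 − 150 = 324, so c = 54 px.
5-column span = 5·54 + 4·30 = 390 px.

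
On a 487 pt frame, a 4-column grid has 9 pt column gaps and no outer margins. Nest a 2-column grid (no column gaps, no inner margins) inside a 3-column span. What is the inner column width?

Subtracting 3 column gaps of 9 leaves 460 for 4 columns, so c = 115 pt.
3 columns plus 2 column gaps: 345 + 18 = 363 pt.
2d = 363 → d = 181.5 pt.

181.5 pt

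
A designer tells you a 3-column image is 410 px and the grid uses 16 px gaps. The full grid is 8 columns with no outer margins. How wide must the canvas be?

1120 px

3 columns + 2 gaps: 3c + 2·16 = 410.
3c = 410 − 32 = 378, so c = 126 px.
Canvas = 8·126 + 7·16 = 1008 + 112 = 1120 px.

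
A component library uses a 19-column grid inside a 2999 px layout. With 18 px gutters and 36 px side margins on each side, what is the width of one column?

Inside the margins: 2999 − 72 = 2927 px.
19c + 18·18 = 2927 → 19c = 2603 → c = 137 px.

137 px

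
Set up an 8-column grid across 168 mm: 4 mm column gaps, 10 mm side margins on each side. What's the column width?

Inside the margins: 168 − 20 = 148 mm.
8 columns + 7 column gaps: 8c + 7·4 = 148.
8c = 148 − 28 = 120, so c = 15 mm.

15 mm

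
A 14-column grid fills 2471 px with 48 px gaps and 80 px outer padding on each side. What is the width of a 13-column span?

Subtract both margins: 2471 − 2·80 = 2311 px.
Subtracting 13 gaps of 48 leaves 1687 for 14 columns, so c = 120.5 px.
Span of 13: 13·120.5 + 12·48 = 1566.5 + 576 = 2142.5 px.

2142.5 px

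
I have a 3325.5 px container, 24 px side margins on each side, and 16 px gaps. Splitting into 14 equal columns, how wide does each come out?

Content width = 3325.5 − 2·24 = 3277.5 px.
14c + 13·16 = 3277.5 → 14c = 3069.5 → c = 219.25 px.

219.25 px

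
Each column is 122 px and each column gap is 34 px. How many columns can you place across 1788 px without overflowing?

k columns need k·122 + (k−1)·34 = k·156 − 34.
k·156 − 34 ≤ 1788 → k ≤ 1822 / 156 ≈ 11.68, so k = 11.

11 columns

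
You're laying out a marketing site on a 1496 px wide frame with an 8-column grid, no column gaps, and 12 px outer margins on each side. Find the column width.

Content width = 1496 − 2·12 = 1472 px.
1472 / 8 = 184 px per column.

184 px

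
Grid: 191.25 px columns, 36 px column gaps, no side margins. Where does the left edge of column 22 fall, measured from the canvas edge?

No margin, so column 22 starts at 21·(column + gutter) = 21·227.25 = 4772.25 px.

4772.25 px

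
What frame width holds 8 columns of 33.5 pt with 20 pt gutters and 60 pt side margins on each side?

528 pt

Adding margins, columns and gutters: 120 + 268 + 140 = 528 pt.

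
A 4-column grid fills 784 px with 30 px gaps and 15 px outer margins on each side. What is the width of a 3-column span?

558 px

Take off 30 px of margins, leaving 754 px.
Subtracting 3 gaps of 30 leaves 664 for 4 columns, so c = 166 px.
3 columns plus 2 gaps: 498 + 60 = 558 px.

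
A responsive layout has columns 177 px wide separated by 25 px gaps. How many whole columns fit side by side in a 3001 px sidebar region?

k columns need k·177 + (k−1)·25 = k·202 − 25.
k·202 − 25 ≤ 3001 → k ≤ 3026 / 202 ≈ 14.98, so k = 14.

14 columns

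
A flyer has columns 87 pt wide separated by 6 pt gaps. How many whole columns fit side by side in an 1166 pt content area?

12 columns

12 columns: 12·87 + 11·6 = 1110 pt ≤ 1166.
13 columns: 1203 pt > 1166. So 12.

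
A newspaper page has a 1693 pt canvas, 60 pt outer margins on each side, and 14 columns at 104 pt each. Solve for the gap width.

9 pt

Inside the margins: 1693 − 120 = 1573 pt.
Columns use 1456 pt, leaving 117 pt across 13 gaps = 9 pt each.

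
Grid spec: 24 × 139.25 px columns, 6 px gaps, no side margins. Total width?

3480 px

Layout = 24·139.25 + 23·6 = 3342 + 138 = 3480 px.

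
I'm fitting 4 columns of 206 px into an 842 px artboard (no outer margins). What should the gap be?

Columns use 824 px, leaving 18 px across 3 gaps = 6 px each.

6 px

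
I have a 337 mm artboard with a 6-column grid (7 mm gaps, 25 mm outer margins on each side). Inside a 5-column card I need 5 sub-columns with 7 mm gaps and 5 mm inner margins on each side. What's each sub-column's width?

40 mm

Inside the margins: 337 − 50 = 287 mm.
287 − 5·7 = 252; ÷6 gives c = 42 mm.
5-column span = 5·42 + 4·7 = 238 mm.
Inner content = 238 − 2·5 = 228 mm.
Subtracting 4 gaps of 7 leaves 200 for 5 columns, so d = 40 mm.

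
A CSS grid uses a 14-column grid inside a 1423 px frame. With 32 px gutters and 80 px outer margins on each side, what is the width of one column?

60.5 px

Inside the margins: 1423 − 160 = 1263 px.
14 columns + 13 gutters: 14c + 13·32 = 1263.
14c = 1263 − 416 = 847, so c = 60.5 px.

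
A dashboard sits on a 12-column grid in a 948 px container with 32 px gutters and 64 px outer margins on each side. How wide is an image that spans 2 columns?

Subtract both margins: 948 − 2·64 = 820 px.
Subtracting 11 gutters of 32 leaves 468 for 12 columns, so c = 39 px.
2 columns plus 1 gutter: 78 + 32 = 110 px.

110 px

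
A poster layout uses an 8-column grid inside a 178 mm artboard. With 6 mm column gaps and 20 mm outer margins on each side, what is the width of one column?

Subtract both margins: 178 − 2·20 = 138 mm.
Subtracting 7 column gaps of 6 leaves 96 for 8 columns, so c = 12 mm.

12 mm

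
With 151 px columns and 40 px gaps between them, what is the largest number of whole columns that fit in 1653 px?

8 columns: 8·151 + 7·40 = 1488 px ≤ 1653.
9 columns: 1679 px > 1653. So 8.

8 columns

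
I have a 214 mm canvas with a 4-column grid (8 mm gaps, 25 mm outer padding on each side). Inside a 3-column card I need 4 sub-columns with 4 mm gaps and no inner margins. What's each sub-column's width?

Outer content = 214 − 2·25 = 164 mm.
4c + 3·8 = 164 → 4c = 140 → c = 35 mm.
Span of 3: 3·35 + 2·8 = 105 + 16 = 121 mm.
Subtracting 3 gaps of 4 leaves 109 for 4 columns, so d = 27.25 mm.

27.25 mm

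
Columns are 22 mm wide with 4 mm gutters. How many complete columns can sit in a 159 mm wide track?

6 columns

Each extra column adds 22 + 4 = 26 mm.
(159 + 4) / 26 = 6.27, so 6 columns fit.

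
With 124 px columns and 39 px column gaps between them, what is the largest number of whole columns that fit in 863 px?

5 columns

5 columns: 5·124 + 4·39 = 776 px ≤ 863.
6 columns: 939 px > 863. So 5.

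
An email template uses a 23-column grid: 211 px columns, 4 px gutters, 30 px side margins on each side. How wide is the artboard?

Total width: 2·30 + 23·211 + 22·4 = 5001 px.

5001 px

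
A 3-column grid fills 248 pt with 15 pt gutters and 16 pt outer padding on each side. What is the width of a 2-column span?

139 pt

Inside the margins: 248 − 32 = 216 pt.
3 columns + 2 gutters: 3c + 2·15 = 216.
3c = 216 − 30 = 186, so c = 62 pt.
2 columns plus 1 gutter: 124 + 15 = 139 pt.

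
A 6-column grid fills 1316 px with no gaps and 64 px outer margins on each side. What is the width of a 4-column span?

Inside the margins: 1316 − 128 = 1188 px.
With no gaps, each column is 1188/6 = 198 px.
4-column span = 4·198 = 792 px.

792 px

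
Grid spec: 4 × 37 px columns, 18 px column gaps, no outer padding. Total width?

Total width: 4·37 + 3·18 = 202 px.

202 px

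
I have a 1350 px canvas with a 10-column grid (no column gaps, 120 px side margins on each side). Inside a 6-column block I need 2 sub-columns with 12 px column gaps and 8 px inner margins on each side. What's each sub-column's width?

Outer content = 1350 − 2·120 = 1110 px.
1110 / 10 = 111 px per column.
With no column gaps, 6 columns span 6·111 = 666 px.
Inner content = 666 − 2·8 = 650 px.
Subtracting 1 column gap of 12 leaves 638 for 2 columns, so d = 319 px.

319 px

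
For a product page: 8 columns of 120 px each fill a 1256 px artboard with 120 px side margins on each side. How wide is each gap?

Content width = 1256 − 2·120 = 1016 px.
8·120 + 7g = 1016 → 7g = 56 → g = 8 px.

8 px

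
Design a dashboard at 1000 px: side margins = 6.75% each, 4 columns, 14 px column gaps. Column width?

205.75 px

1000 × (1 − 2·6.75%) = 1000 × 86.5% = 865 px for the columns.
4c + 3·14 = 865 → 4c = 823 → c = 205.75 px.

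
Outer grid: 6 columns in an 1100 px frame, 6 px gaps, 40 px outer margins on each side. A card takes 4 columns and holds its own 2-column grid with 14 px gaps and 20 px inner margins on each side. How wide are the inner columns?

Inside the margins: 1100 − 80 = 1020 px.
Subtracting 5 gaps of 6 leaves 990 for 6 columns, so c = 165 px.
Span of 4: 4·165 + 3·6 = 660 + 18 = 678 px.
Inner content = 678 − 2·20 = 638 px.
Subtracting 1 gap of 14 leaves 624 for 2 columns, so d = 312 px.

312 px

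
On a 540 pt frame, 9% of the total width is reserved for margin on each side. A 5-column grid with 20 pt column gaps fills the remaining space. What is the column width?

Margins: 9% × 540 = 48.6 pt each, so content = 540 − 97.2 = 442.8 pt.
442.8 − 4·20 = 362.8; ÷5 gives c = 72.56 pt.

72.56 pt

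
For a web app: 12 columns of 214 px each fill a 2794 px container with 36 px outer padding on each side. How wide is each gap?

14 px

Content width = 2794 − 2·36 = 2722 px.
Columns use 2568 px, leaving 154 px across 11 gaps = 14 px each.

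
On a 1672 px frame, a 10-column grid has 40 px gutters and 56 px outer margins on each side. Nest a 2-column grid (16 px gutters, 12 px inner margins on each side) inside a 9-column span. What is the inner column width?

Inside the margins: 1672 − 112 = 1560 px.
10 columns + 9 gutters: 10c + 9·40 = 1560.
10c = 1560 − 360 = 1200, so c = 120 px.
9 columns plus 8 gutters: 1080 + 320 = 1400 px.
Inner content = 1400 − 2·12 = 1376 px.
2d + 1·16 = 1376 → 2d = 1360 → d = 680 px.

680 px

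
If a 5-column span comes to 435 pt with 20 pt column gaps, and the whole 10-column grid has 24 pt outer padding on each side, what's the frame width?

5 columns + 4 column gaps: 5c + 4·20 = 435.
5c = 435 − 80 = 355, so c = 71 pt.
Total width: 2·24 + 10·71 + 9·20 = 938 pt.

938 pt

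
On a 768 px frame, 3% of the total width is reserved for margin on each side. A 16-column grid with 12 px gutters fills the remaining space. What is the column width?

33.87 px

Each margin = 3% of 768 = 23.04 px; content = 768 − 2·23.04 = 721.92 px.
Subtracting 15 gutters of 12 leaves 541.92 for 16 columns, so c = 33.87 px.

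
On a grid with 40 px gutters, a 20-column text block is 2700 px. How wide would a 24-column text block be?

3248 px

20 columns + 19 gutters: 20c + 19·40 = 2700.
20c = 2700 − 760 = 1940, so c = 97 px.
24 columns plus 23 gutters: 2328 + 920 = 3248 px.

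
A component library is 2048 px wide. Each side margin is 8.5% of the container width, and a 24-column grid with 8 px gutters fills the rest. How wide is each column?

Margins: 8.5% × 2048 = 174.08 px each, so content = 2048 − 348.16 = 1699.84 px.
24 columns + 23 gutters: 24c + 23·8 = 1699.84.
24c = 1699.84 − 184 = 1515.84, so c = 63.16 px.

63.16 px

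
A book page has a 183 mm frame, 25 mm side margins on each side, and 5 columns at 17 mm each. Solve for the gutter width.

12 mm

Inside the margins: 183 − 50 = 133 mm.
5·17 + 4g = 133 → 4g = 48 → g = 12 mm.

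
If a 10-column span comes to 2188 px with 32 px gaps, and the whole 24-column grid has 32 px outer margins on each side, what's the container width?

5360 px

10c + 9·32 = 2188 → 10c = 1900 → c = 190 px.
Adding margins, columns and gutters: 64 + 4560 + 736 = 5360 px.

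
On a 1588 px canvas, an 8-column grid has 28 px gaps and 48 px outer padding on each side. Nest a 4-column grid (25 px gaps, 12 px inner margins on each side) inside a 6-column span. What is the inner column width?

Take off 96 px of margins, leaving 1492 px.
1492 − 7·28 = 1296; ÷8 gives c = 162 px.
6 columns plus 5 gaps: 972 + 140 = 1112 px.
Inner content = 1112 − 2·12 = 1088 px.
4d + 3·25 = 1088 → 4d = 1013 → d = 253.25 px.

253.25 px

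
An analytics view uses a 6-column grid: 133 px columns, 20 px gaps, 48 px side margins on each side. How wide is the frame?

994 px

Frame = 2·48 + 6·133 + 5·20 = 96 + 798 + 100 = 994 px.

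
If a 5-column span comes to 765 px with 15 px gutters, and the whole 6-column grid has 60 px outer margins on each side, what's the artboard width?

5c + 4·15 = 765 → 5c = 705 → c = 141 px.
Artboard = 2·60 + 6·141 + 5·15 = 120 + 846 + 75 = 1041 px.

1041 px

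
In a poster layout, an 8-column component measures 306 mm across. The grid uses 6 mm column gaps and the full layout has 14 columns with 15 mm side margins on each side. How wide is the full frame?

570 mm

8 columns + 7 column gaps: 8c + 7·6 = 306.
8c = 306 − 42 = 264, so c = 33 mm.
Frame = 2·15 + 14·33 + 13·6 = 30 + 462 + 78 = 570 mm.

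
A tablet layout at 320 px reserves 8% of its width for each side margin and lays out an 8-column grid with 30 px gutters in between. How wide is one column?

7.35 px

Margins: 8% × 320 = 25.6 px each, so content = 320 − 51.2 = 268.8 px.
268.8 − 7·30 = 58.8; ÷8 gives c = 7.35 px.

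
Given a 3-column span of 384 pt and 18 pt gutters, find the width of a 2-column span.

3c + 2·18 = 384 → 3c = 348 → c = 116 pt.
Span of 2: 2·116 + 1·18 = 232 + 18 = 250 pt.

250 pt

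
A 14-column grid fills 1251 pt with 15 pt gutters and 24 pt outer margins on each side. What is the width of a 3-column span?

246 pt

Subtract both margins: 1251 − 2·24 = 1203 pt.
14 columns + 13 gutters: 14c + 13·15 = 1203.
14c = 1203 − 195 = 1008, so c = 72 pt.
Span of 3: 3·72 + 2·15 = 216 + 30 = 246 pt.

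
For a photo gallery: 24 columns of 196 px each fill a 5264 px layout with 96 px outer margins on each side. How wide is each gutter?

16 px

Subtract both margins: 5264 − 2·96 = 5072 px.
24 columns take 24·196 = 4704 px; remaining 368 splits into 23 gutters.
g = 368 / 23 = 16 px.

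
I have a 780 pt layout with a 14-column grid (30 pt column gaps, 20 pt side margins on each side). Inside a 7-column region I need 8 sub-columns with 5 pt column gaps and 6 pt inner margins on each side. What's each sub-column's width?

Subtract both margins: 780 − 2·20 = 740 pt.
Subtracting 13 column gaps of 30 leaves 350 for 14 columns, so c = 25 pt.
7 columns plus 6 column gaps: 175 + 180 = 355 pt.
Inner content = 355 − 2·6 = 343 pt.
8d + 7·5 = 343 → 8d = 308 → d = 38.5 pt.

38.5 pt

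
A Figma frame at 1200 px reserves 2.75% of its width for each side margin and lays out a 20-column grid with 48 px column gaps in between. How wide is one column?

11.1 px

Margins: 2.75% × 1200 = 33 px each, so content = 1200 − 66 = 1134 px.
20c + 19·48 = 1134 → 20c = 222 → c = 11.1 px.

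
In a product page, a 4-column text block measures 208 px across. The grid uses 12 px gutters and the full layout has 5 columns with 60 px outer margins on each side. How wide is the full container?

383 px

4c + 3·12 = 208 → 4c = 172 → c = 43 px.
Adding margins, columns and gutters: 120 + 215 + 48 = 383 px.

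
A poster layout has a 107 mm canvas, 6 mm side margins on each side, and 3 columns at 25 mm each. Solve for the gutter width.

10 mm

Take off 12 mm of margins, leaving 95 mm.
Columns use 75 mm, leaving 20 mm across 2 gutters = 10 mm each.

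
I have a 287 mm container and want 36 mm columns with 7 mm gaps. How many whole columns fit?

k columns need k·36 + (k−1)·7 = k·43 − 7.
k·43 − 7 ≤ 287 → k ≤ 294 / 43 ≈ 6.84, so k = 6.

6 columns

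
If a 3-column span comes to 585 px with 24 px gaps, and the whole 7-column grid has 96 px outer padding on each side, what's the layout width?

1589 px

3c + 2·24 = 585 → 3c = 537 → c = 179 px.
Total width: 2·96 + 7·179 + 6·24 = 1589 px.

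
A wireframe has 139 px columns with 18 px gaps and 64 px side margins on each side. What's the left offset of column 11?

Column 11 starts at margin + 10·(column + gutter) = 64 + 10·157 = 1634 px.

1634 px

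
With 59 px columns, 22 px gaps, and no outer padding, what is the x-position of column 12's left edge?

891 px

Each column+gutter stride is 81 px; with no margin, 11 of them is 891 px.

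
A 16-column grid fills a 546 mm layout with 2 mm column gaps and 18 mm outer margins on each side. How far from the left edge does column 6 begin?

Content = 546 − 2·18 = 510 mm.
16 columns + 15 column gaps: 16c + 15·2 = 510.
16c = 510 − 30 = 480, so c = 30 mm.
Each column+gutter stride is 32 mm; 5 of them past the 18 mm margin is 18 + 160 = 178 mm.

178 mm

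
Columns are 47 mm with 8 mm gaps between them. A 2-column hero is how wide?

2-column span = 2·47 + 1·8 = 102 mm.

102 mm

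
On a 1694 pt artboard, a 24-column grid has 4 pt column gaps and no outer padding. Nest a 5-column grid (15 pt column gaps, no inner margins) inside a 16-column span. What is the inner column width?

213.6 pt

1694 − 23·4 = 1602; ÷24 gives c = 66.75 pt.
16 columns plus 15 column gaps: 1068 + 60 = 1128 pt.
1128 − 4·15 = 1068; ÷5 gives d = 213.6 pt.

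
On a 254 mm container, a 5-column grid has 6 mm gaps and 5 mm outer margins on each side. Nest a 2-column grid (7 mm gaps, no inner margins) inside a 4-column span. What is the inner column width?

93.5 mm

Subtract both margins: 254 − 2·5 = 244 mm.
5c + 4·6 = 244 → 5c = 220 → c = 44 mm.
4 columns plus 3 gaps: 176 + 18 = 194 mm.
194 − 1·7 = 187; ÷2 gives d = 93.5 mm.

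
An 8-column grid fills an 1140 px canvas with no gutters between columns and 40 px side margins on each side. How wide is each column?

Take off 80 px of margins, leaving 1060 px.
1060 / 8 = 132.5 px per column.

132.5 px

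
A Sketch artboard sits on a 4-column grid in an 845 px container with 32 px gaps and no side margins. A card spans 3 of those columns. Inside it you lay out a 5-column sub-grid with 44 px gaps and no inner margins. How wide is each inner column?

845 − 3·32 = 749; ÷4 gives c = 187.25 px.
3 columns plus 2 gaps: 561.75 + 64 = 625.75 px.
5d + 4·44 = 625.75 → 5d = 449.75 → d = 89.95 px.

89.95 px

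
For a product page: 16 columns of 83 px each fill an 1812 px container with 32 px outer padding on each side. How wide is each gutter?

28 px

Inside the margins: 1812 − 64 = 1748 px.
Columns use 1328 px, leaving 420 px across 15 gutters = 28 px each.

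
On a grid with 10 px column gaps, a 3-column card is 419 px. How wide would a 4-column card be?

562 px

3c + 2·10 = 419 → 3c = 399 → c = 133 px.
4 columns plus 3 column gaps: 532 + 30 = 562 px.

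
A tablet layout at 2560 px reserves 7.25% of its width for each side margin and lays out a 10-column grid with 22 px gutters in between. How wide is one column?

199.08 px

2560 × (1 − 2·7.25%) = 2560 × 85.5% = 2188.8 px for the columns.
2188.8 − 9·22 = 1990.8; ÷10 gives c = 199.08 px.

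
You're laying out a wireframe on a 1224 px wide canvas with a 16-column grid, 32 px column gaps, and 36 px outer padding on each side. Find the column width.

Content width = 1224 − 2·36 = 1152 px.
Subtracting 15 column gaps of 32 leaves 672 for 16 columns, so c = 42 px.

42 px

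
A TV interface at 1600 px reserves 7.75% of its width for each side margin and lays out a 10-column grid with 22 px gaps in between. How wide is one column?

Margins: 7.75% × 1600 = 124 px each, so content = 1600 − 248 = 1352 px.
Subtracting 9 gaps of 22 leaves 1154 for 10 columns, so c = 115.4 px.

115.4 px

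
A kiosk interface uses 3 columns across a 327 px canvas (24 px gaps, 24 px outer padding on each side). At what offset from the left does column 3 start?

226 px

Inside the margins: 327 − 48 = 279 px.
3 columns + 2 gaps: 3c + 2·24 = 279.
3c = 279 − 48 = 231, so c = 77 px.
Before column 3: the margin + 2 columns + 2 gaps.
Offset = 24 + 2·(77 + 24) = 24 + 202 = 226 px.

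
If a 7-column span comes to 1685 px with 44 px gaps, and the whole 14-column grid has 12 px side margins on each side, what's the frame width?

7 columns + 6 gaps: 7c + 6·44 = 1685.
7c = 1685 − 264 = 1421, so c = 203 px.
Adding margins, columns and gutters: 24 + 2842 + 572 = 3438 px.

3438 px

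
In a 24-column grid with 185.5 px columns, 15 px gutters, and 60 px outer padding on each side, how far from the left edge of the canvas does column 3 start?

Each column+gutter stride is 200.5 px; 2 of them past the 60 px margin is 60 + 401 = 461 px.

461 px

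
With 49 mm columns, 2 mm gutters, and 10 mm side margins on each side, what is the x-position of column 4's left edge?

163 mm

Each column+gutter stride is 51 mm; 3 of them past the 10 mm margin is 10 + 153 = 163 mm.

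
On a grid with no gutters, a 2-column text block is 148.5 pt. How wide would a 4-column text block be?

297 pt

148.5 / 2 = 74.25 pt per column.
4-column span = 4·74.25 = 297 pt.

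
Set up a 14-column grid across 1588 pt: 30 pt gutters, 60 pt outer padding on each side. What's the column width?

77 pt

Subtract both margins: 1588 − 2·60 = 1468 pt.
1468 − 13·30 = 1078; ÷14 gives c = 77 pt.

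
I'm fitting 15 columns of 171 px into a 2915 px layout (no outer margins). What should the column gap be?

25 px

15 columns take 15·171 = 2565 px; remaining 350 splits into 14 column gaps.
g = 350 / 14 = 25 px.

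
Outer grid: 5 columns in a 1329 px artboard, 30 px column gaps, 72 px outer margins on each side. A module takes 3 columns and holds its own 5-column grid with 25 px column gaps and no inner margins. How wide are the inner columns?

119.8 px

Take off 144 px of margins, leaving 1185 px.
5c + 4·30 = 1185 → 5c = 1065 → c = 213 px.
3-column span = 3·213 + 2·30 = 699 px.
5 columns + 4 column gaps: 5d + 4·25 = 699.
5d = 699 − 100 = 599, so d = 119.8 px.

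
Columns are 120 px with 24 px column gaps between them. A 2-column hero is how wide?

2-column span = 2·120 + 1·24 = 264 px.

264 px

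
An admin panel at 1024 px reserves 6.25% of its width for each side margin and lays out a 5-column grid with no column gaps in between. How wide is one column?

179.2 px

1024 × (1 − 2·6.25%) = 1024 × 87.5% = 896 px for the columns.
896 / 5 = 179.2 px per column.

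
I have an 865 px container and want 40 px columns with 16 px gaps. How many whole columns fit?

15 columns: 15·40 + 14·16 = 824 px ≤ 865.
16 columns: 880 px > 865. So 15.

15 columns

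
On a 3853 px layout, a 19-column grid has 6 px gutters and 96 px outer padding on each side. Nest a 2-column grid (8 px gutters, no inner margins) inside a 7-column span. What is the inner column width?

Subtract both margins: 3853 − 2·96 = 3661 px.
19 columns + 18 gutters: 19c + 18·6 = 3661.
19c = 3661 − 108 = 3553, so c = 187 px.
7 columns plus 6 gutters: 1309 + 36 = 1345 px.
1345 − 1·8 = 1337; ÷2 gives d = 668.5 px.

668.5 px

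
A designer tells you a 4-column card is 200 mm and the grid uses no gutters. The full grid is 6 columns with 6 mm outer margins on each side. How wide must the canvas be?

312 mm

4c = 200 → c = 50 mm.
Summing: 12 + 300 = 312 mm.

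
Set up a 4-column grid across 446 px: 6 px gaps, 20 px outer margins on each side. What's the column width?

97 px

Take off 40 px of margins, leaving 406 px.
Subtracting 3 gaps of 6 leaves 388 for 4 columns, so c = 97 px.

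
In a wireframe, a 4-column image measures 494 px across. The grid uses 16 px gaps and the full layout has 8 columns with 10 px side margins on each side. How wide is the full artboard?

Subtracting 3 gaps of 16 leaves 446 for 4 columns, so c = 111.5 px.
Adding margins, columns and gutters: 20 + 892 + 112 = 1024 px.

1024 px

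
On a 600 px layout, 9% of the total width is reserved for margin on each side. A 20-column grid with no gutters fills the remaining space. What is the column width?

24.6 px

Each margin = 9% of 600 = 54 px; content = 600 − 2·54 = 492 px.
With no gutters, each column is 492/20 = 24.6 px.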